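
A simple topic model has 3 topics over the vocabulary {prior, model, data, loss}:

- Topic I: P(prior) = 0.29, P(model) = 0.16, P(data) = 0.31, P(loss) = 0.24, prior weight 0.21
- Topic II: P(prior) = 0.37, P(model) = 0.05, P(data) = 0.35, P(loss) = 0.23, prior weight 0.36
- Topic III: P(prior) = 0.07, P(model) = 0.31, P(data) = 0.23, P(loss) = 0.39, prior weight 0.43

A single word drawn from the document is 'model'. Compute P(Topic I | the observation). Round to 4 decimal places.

P(component k | x) = π_k·f_k(x) / marginal(x), where marginal(x) = Σ_j π_j·f_j(x).
Component likelihoods at x = 'model':
  p_I = P(model | comp) = 0.16
  p_II = P(model | comp) = 0.05
  p_III = P(model | comp) = 0.31
Multiply by the mixture weights:
  π_I·p_I = 0.21 × 0.16 = 0.0336
  π_II·p_II = 0.36 × 0.05 = 0.018
  π_III·p_III = 0.43 × 0.31 = 0.1333
Sum: 0.0336 + 0.018 + 0.1333 = 0.1849
Responsibility of Topic I: 0.0336 / 0.1849 ≈ 0.1817

0.1817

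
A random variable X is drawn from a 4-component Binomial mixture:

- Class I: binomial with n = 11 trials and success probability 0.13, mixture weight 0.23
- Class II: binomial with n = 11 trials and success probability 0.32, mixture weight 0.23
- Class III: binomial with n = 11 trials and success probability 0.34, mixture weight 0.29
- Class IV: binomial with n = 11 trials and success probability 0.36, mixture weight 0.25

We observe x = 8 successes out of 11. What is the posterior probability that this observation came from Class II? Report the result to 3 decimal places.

The responsibility of component k is w_k f_k(x) divided by Σ_j w_j f_j(x).
Component likelihoods at x = 8 successes out of 11:
  L_I = C(11,8)·0.13^8·0.87^3 = 165·8.15731e-08·0.658503 = 8.86316e-06
  L_II = C(11,8)·0.32^8·0.68^3 = 165·0.000109951·0.314432 = 0.00570441
  L_III = C(11,8)·0.34^8·0.66^3 = 165·0.000178579·0.287496 = 0.00847124
  L_IV = C(11,8)·0.36^8·0.64^3 = 165·0.000282111·0.262144 = 0.0122024
Unnormalised posteriors:
  w_I·L_I = 0.23 × 8.86316e-06 = 2.03853e-06
  w_II·L_II = 0.23 × 0.00570441 = 0.00131201
  w_III·L_III = 0.29 × 0.00847124 = 0.00245666
  w_IV·L_IV = 0.25 × 0.0122024 = 0.00305059
Marginal: 2.03853e-06 + 0.00131201 + 0.00245666 + 0.00305059 = 0.0068213
P(Class II | the observation) ≈ 0.192

0.192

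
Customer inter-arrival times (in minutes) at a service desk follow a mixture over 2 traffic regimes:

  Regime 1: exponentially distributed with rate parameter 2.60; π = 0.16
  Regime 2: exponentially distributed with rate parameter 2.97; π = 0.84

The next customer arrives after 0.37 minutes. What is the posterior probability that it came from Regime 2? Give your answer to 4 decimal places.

By Bayes' theorem, P(k | x) = w_k f_k(x) / Σ_j w_j f_j(x).
Component likelihoods at x = 0.37 minutes:
  L_1 = 2.60·e^(−2.60·0.37) = 2.60·e^(−0.9620) = 0.993532
  L_2 = 2.97·e^(−2.97·0.37) = 2.97·e^(−1.0989) = 0.989715
Weight by the priors:
  w_1·L_1 = 0.16 × 0.993532 = 0.158965
  w_2·L_2 = 0.84 × 0.989715 = 0.831361
Sum: 0.158965 + 0.831361 = 0.990326
P(Regime 2 | the observation) = 0.831361 / 0.990326 ≈ 0.8395

0.8395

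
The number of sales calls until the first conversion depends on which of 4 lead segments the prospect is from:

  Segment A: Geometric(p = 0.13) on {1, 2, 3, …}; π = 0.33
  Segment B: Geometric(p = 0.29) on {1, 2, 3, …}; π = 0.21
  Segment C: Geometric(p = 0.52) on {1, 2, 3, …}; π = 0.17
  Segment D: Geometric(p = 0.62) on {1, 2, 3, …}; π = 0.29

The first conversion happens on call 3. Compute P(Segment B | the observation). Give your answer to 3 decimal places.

0.280

P(component k | x) = π_k·f_k(x) / marginal(x), where marginal(x) = Σ_j π_j·f_j(x).
Geometric probabilities:
  f_A = 0.13·(1−0.13)^2 = 0.13·0.7569 = 0.098397
  f_B = 0.29·(1−0.29)^2 = 0.29·0.5041 = 0.146189
  f_C = 0.52·(1−0.52)^2 = 0.52·0.2304 = 0.119808
  f_D = 0.62·(1−0.62)^2 = 0.62·0.1444 = 0.089528
Multiply by the mixture weights:
  π_A·f_A = 0.33 × 0.098397 = 0.032471
  π_B·f_B = 0.21 × 0.146189 = 0.0306997
  π_C·f_C = 0.17 × 0.119808 = 0.0203674
  π_D·f_D = 0.29 × 0.089528 = 0.0259631
Sum: 0.032471 + 0.0306997 + 0.0203674 + 0.0259631 = 0.109501
So the posterior for Segment B is 0.0306997 / 0.109501 ≈ 0.280.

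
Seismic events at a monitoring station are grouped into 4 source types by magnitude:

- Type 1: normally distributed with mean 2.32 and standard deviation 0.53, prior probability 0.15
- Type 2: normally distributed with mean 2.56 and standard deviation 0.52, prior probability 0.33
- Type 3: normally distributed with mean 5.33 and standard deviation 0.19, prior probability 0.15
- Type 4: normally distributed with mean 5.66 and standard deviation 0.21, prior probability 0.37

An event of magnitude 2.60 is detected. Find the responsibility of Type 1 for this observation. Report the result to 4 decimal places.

Apply Bayes' rule: the posterior for each component is proportional to its prior times its likelihood at x.
Component likelihoods at x = 2.60:
  L_1 = 0.654678
  L_2 = 0.76493
  L_3 = 3.10297e-45
  L_4 = 1.48789e-46
Unnormalised posteriors:
  π_1·L_1 = 0.15 × 0.654678 = 0.0982017
  π_2·L_2 = 0.33 × 0.76493 = 0.252427
  π_3·L_3 = 0.15 × 3.10297e-45 = 4.65446e-46
  π_4·L_4 = 0.37 × 1.48789e-46 = 5.50519e-47
Marginal: 0.0982017 + 0.252427 + 4.65446e-46 + 5.50519e-47 = 0.350629
P(Type 1 | 2.60) ≈ 0.2801

0.2801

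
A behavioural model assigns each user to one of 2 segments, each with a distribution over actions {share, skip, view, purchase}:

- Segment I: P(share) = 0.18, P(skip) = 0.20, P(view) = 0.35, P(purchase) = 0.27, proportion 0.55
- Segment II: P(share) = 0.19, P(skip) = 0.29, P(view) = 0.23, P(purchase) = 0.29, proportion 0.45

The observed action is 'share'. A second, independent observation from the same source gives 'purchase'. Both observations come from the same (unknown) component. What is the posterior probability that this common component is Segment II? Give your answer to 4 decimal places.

0.4812

P(component k | x) = P(Z=k)·f_k(x) / marginal(x), where marginal(x) = Σ_j P(Z=j)·f_j(x).
Since both observations come from the same component, the likelihood for component k is f_k(x₁)·f_k(x₂).
  f_I = [P(share | comp) = 0.18] × [0.27] = 0.0486
  f_II = [P(share | comp) = 0.19] × [0.29] = 0.0551
Prior × likelihood for each component:
  P(Z=I)·f_I = 0.55 × 0.0486 = 0.02673
  P(Z=II)·f_II = 0.45 × 0.0551 = 0.024795
Normaliser: 0.02673 + 0.024795 = 0.051525
So the posterior for Segment II is 0.024795 / 0.051525 ≈ 0.4812.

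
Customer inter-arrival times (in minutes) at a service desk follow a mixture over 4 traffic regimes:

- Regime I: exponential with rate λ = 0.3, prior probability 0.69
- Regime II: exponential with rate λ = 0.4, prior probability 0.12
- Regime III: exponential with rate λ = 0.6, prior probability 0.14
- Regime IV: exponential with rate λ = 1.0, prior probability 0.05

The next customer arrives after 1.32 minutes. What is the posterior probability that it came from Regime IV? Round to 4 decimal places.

The responsibility of component k is π_k f_k(x) divided by Σ_j π_j f_j(x).
Evaluate each component's likelihood at the observed value:
  p_I = 0.3·e^(−0.3·1.32) = 0.3·e^(−0.3960) = 0.201902
  p_II = 0.4·e^(−0.4·1.32) = 0.4·e^(−0.5280) = 0.235913
  p_III = 0.6·e^(−0.6·1.32) = 0.6·e^(−0.7920) = 0.271763
  p_IV = 1.0·e^(−1.0·1.32) = 1.0·e^(−1.3200) = 0.267135
Weight by the priors:
  π_I·p_I = 0.69 × 0.201902 = 0.139312
  π_II·p_II = 0.12 × 0.235913 = 0.0283096
  π_III·p_III = 0.14 × 0.271763 = 0.0380468
  π_IV·p_IV = 0.05 × 0.267135 = 0.0133568
Evidence: 0.139312 + 0.0283096 + 0.0380468 + 0.0133568 = 0.219026
Responsibility of Regime IV: 0.0133568 / 0.219026 ≈ 0.0610

0.0610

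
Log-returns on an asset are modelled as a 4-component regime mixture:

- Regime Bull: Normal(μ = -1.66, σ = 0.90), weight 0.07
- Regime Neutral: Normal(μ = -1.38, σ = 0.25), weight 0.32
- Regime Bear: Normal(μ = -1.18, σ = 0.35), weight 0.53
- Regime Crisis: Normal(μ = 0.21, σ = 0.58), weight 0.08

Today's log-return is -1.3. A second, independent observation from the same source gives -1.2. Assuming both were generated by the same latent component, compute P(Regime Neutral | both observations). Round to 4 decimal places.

By Bayes' theorem, P(k | x) = w_k f_k(x) / Σ_j w_j f_j(x).
Since both observations come from the same component, the likelihood for component k is f_k(x₁)·f_k(x₂).
  L_Bull = [(1/(0.90·√(2π)))·exp(−(-1.3−-1.66)²/(2·0.90²)) = 0.443269·exp(-0.08000) = 0.409189] × [0.388992] = 0.159171
  L_Neutral = [(1/(0.25·√(2π)))·exp(−(-1.3−-1.38)²/(2·0.25²)) = 1.595769·exp(-0.05120) = 1.51612] × [1.23141] = 1.86696
  L_Bear = [(1/(0.35·√(2π)))·exp(−(-1.3−-1.18)²/(2·0.35²)) = 1.139835·exp(-0.05878) = 1.07477] × [1.13798] = 1.22306
  L_Crisis = [(1/(0.58·√(2π)))·exp(−(-1.3−0.21)²/(2·0.58²)) = 0.687832·exp(-3.38897) = 0.0232098] × [0.0358226] = 0.000831434
Unnormalised posteriors:
  w_Bull·L_Bull = 0.07 × 0.159171 = 0.011142
  w_Neutral·L_Neutral = 0.32 × 1.86696 = 0.597427
  w_Bear·L_Bear = 0.53 × 1.22306 = 0.648224
  w_Crisis·L_Crisis = 0.08 × 0.000831434 = 6.65147e-05
Marginal: 0.011142 + 0.597427 + 0.648224 + 6.65147e-05 = 1.25686
P(Regime Neutral | x) = 0.597427 / 1.25686 ≈ 0.4753

0.4753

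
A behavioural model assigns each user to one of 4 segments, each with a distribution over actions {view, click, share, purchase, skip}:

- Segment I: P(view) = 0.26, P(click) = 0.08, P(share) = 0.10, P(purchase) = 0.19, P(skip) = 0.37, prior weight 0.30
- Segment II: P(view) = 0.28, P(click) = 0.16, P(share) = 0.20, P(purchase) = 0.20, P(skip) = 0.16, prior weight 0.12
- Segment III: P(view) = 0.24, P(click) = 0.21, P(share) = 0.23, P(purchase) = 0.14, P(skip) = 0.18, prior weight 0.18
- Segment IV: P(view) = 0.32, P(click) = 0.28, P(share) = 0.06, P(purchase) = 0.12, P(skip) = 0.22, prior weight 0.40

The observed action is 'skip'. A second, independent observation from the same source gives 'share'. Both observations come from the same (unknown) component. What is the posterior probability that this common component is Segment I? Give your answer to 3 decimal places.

0.401

Apply Bayes' rule: the posterior for each component is proportional to its prior times its likelihood at x.
Since both observations come from the same component, the likelihood for component k is f_k(x₁)·f_k(x₂).
  L_I = [P(skip | comp) = 0.37] × [0.1] = 0.037
  L_II = [P(skip | comp) = 0.16] × [0.2] = 0.032
  L_III = [P(skip | comp) = 0.18] × [0.23] = 0.0414
  L_IV = [P(skip | comp) = 0.22] × [0.06] = 0.0132
Prior × likelihood for each component:
  π_I·L_I = 0.30 × 0.037 = 0.0111
  π_II·L_II = 0.12 × 0.032 = 0.00384
  π_III·L_III = 0.18 × 0.0414 = 0.007452
  π_IV·L_IV = 0.40 × 0.0132 = 0.00528
Sum: 0.0111 + 0.00384 + 0.007452 + 0.00528 = 0.027672
P(Segment I | x₁, x₂) ≈ 0.401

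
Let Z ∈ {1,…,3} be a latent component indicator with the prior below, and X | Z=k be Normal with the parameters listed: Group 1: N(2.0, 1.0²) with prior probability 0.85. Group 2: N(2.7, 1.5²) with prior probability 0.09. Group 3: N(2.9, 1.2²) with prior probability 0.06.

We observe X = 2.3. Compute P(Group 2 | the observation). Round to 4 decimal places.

P(component k | x) = π_k·f_k(x) / marginal(x), where marginal(x) = Σ_j π_j·f_j(x).
Component likelihoods at x = 2.3:
  L_1 = 0.381388
  L_2 = 0.256671
  L_3 = 0.293388
Prior × likelihood for each component:
  π_1·L_1 = 0.85 × 0.381388 = 0.32418
  π_2·L_2 = 0.09 × 0.256671 = 0.0231004
  π_3·L_3 = 0.06 × 0.293388 = 0.0176033
Normaliser: 0.32418 + 0.0231004 + 0.0176033 = 0.364883
Responsibility of Group 2: 0.0231004 / 0.364883 ≈ 0.0633

0.0633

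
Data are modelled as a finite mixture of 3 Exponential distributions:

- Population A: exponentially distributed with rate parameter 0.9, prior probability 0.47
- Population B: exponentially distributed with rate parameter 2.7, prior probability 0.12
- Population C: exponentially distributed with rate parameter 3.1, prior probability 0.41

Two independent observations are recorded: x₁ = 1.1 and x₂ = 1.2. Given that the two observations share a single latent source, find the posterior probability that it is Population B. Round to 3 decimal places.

Apply Bayes' rule: the posterior for each component is proportional to its prior times its likelihood at x.
Since both observations come from the same component, the likelihood for component k is f_k(x₁)·f_k(x₂).
  p_A = [0.334419] × [0.305636] = 0.10221
  p_B = [0.138519] × [0.105743] = 0.0146473
  p_C = [0.102428] × [0.0751253] = 0.00769491
Multiply by the mixture weights:
  w_A·p_A = 0.47 × 0.10221 = 0.0480389
  w_B·p_B = 0.12 × 0.0146473 = 0.00175768
  w_C·p_C = 0.41 × 0.00769491 = 0.00315491
Sum: 0.0480389 + 0.00175768 + 0.00315491 = 0.0529515
P(Population B | data) = 0.00175768 / 0.0529515 ≈ 0.033

0.033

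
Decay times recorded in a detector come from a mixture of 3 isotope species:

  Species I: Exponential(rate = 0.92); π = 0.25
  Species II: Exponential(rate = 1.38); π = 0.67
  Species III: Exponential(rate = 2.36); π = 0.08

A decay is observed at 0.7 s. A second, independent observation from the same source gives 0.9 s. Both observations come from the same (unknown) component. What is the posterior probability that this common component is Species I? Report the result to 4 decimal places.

By Bayes' theorem, P(k | x) = P(Z=k) f_k(x) / Σ_j P(Z=j) f_j(x).
Since both observations come from the same component, the likelihood for component k is f_k(x₁)·f_k(x₂).
  p_I = [0.92·e^(−0.92·0.7) = 0.92·e^(−0.6440) = 0.483172] × [0.401968] = 0.19422
  p_II = [1.38·e^(−1.38·0.7) = 1.38·e^(−0.9660) = 0.525231] × [0.398552] = 0.209332
  p_III = [2.36·e^(−2.36·0.7) = 2.36·e^(−1.6520) = 0.452332] × [0.282144] = 0.127623
Prior × likelihood for each component:
  P(Z=I)·p_I = 0.25 × 0.19422 = 0.048555
  P(Z=II)·p_II = 0.67 × 0.209332 = 0.140253
  P(Z=III)·p_III = 0.08 × 0.127623 = 0.0102098
Sum: 0.048555 + 0.140253 + 0.0102098 = 0.199017
P(Species I | x₁,x₂) ≈ 0.2440

0.2440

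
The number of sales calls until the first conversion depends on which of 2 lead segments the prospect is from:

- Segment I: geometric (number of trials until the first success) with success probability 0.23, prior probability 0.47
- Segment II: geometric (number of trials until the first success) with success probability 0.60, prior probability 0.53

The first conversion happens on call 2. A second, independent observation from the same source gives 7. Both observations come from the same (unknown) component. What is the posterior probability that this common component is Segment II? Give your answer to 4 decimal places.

0.0727

P(component k | x) = π_k·f_k(x) / marginal(x), where marginal(x) = Σ_j π_j·f_j(x).
Since both observations come from the same component, the likelihood for component k is f_k(x₁)·f_k(x₂).
  p_I = [0.23·(1−0.23)^1 = 0.23·0.77 = 0.1771] × [0.0479371] = 0.00848967
  p_II = [0.60·(1−0.60)^1 = 0.60·0.4 = 0.24] × [0.0024576] = 0.000589824
Weight by the priors:
  π_I·p_I = 0.47 × 0.00848967 = 0.00399014
  π_II·p_II = 0.53 × 0.000589824 = 0.000312607
Normaliser: 0.00399014 + 0.000312607 = 0.00430275
P(Segment II | x) ≈ 0.0727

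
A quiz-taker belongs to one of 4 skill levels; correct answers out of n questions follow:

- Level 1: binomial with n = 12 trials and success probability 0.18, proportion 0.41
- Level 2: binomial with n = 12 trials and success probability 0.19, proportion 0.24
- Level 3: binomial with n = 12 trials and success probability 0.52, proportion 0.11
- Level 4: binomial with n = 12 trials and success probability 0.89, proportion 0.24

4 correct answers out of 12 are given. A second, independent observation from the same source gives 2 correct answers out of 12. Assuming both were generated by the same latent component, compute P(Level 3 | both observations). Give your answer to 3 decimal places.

Posterior ∝ prior × likelihood, so P(k | x) ∝ P(Z=k) f_k(x); normalise over all components.
Since both observations come from the same component, the likelihood for component k is f_k(x₁)·f_k(x₂).
  L_1 = [0.10622] × [0.293919] = 0.03122
  L_2 = [0.119536] × [0.289669] = 0.0346259
  L_3 = [0.101988] × [0.0115868] = 0.00118171
  L_4 = [6.65743e-06] × [1.35597e-08] = 9.02729e-14
Weight by the priors:
  P(Z=1)·L_1 = 0.41 × 0.03122 = 0.0128002
  P(Z=2)·L_2 = 0.24 × 0.0346259 = 0.00831022
  P(Z=3)·L_3 = 0.11 × 0.00118171 = 0.000129988
  P(Z=4)·L_4 = 0.24 × 9.02729e-14 = 2.16655e-14
Denominator: 0.0128002 + 0.00831022 + 0.000129988 + 2.16655e-14 = 0.0212404
Responsibility of Level 3: 0.000129988 / 0.0212404 ≈ 0.006

0.006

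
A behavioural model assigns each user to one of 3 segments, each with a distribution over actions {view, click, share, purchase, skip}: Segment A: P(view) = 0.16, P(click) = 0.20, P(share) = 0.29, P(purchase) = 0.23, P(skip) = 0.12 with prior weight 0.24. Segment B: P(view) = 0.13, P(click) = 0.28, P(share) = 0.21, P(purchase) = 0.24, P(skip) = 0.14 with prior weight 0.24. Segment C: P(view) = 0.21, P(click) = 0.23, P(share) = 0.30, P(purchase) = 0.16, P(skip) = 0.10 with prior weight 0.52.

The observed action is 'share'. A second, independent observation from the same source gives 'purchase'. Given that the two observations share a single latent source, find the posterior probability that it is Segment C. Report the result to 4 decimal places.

The responsibility of component k is π_k f_k(x) divided by Σ_j π_j f_j(x).
Since both observations come from the same component, the likelihood for component k is f_k(x₁)·f_k(x₂).
  f_A = [P(share | comp) = 0.29] × [0.23] = 0.0667
  f_B = [P(share | comp) = 0.21] × [0.24] = 0.0504
  f_C = [P(share | comp) = 0.30] × [0.16] = 0.048
Unnormalised posteriors:
  π_A·f_A = 0.24 × 0.0667 = 0.016008
  π_B·f_B = 0.24 × 0.0504 = 0.012096
  π_C·f_C = 0.52 × 0.048 = 0.02496
Sum: 0.016008 + 0.012096 + 0.02496 = 0.053064
P(Segment C | x₁, x₂) = 0.02496 / 0.053064 ≈ 0.4704

0.4704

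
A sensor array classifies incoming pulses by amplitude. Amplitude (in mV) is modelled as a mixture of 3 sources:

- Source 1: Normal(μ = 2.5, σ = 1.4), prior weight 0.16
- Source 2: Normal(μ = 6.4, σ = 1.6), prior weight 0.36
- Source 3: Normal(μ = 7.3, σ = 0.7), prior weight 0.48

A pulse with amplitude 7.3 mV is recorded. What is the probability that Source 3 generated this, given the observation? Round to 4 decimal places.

0.7809

By Bayes' theorem, P(k | x) = w_k f_k(x) / Σ_j w_j f_j(x).
Evaluate each component's likelihood at the observed value:
  p_1 = (1/(1.4·√(2π)))·exp(−(7.3−2.5)²/(2·1.4²)) = 0.284959·exp(-5.87755) = 0.000798351
  p_2 = (1/(1.6·√(2π)))·exp(−(7.3−6.4)²/(2·1.6²)) = 0.249339·exp(-0.15820) = 0.212855
  p_3 = (1/(0.7·√(2π)))·exp(−(7.3−7.3)²/(2·0.7²)) = 0.569918·exp(-0.00000) = 0.569918
Prior × likelihood for each component:
  w_1·p_1 = 0.16 × 0.000798351 = 0.000127736
  w_2·p_2 = 0.36 × 0.212855 = 0.0766277
  w_3·p_3 = 0.48 × 0.569918 = 0.27356
Evidence: 0.000127736 + 0.0766277 + 0.27356 = 0.350316
P(Source 3 | the observation) = 0.27356 / 0.350316 ≈ 0.7809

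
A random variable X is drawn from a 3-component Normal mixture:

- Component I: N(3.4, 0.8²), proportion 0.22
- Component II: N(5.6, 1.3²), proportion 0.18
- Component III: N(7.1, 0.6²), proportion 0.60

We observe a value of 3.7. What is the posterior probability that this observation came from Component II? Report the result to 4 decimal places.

Posterior ∝ prior × likelihood, so P(k | x) ∝ P(Z=k) f_k(x); normalise over all components.
Normal densities:
  f_I = 0.464819
  f_II = 0.105468
  f_III = 7.07815e-08
Weight by the priors:
  P(Z=I)·f_I = 0.22 × 0.464819 = 0.10226
  P(Z=II)·f_II = 0.18 × 0.105468 = 0.0189842
  P(Z=III)·f_III = 0.60 × 7.07815e-08 = 4.24689e-08
Normaliser: 0.10226 + 0.0189842 + 4.24689e-08 = 0.121244
Responsibility of Component II: 0.0189842 / 0.121244 ≈ 0.1566

0.1566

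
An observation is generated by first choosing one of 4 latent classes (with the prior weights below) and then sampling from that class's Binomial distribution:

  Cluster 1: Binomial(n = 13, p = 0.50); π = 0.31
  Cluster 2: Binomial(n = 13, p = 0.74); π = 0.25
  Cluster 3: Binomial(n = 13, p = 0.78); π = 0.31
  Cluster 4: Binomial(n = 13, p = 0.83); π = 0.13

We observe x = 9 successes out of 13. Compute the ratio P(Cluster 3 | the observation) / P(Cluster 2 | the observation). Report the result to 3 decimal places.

1.021

Posterior odds = (w_i f_i(x)) / (w_j f_j(x)); the normalising sum cancels.
Component likelihoods at x = 9 successes out of 13:
  L_1 = C(13,9)·0.50^9·0.50^4 = 715·0.00195312·0.0625 = 0.0872803
  L_2 = C(13,9)·0.74^9·0.26^4 = 715·0.0665404·0.00456976 = 0.217413
  L_3 = C(13,9)·0.78^9·0.22^4 = 715·0.106869·0.00234256 = 0.178998
  L_4 = C(13,9)·0.83^9·0.17^4 = 715·0.18694·0.00083521 = 0.111636
Posterior odds = (w_3·L_3) / (w_2·L_2) = (0.31·0.178998) / (0.25·0.217413) = 0.0554894 / 0.0543532 ≈ 1.021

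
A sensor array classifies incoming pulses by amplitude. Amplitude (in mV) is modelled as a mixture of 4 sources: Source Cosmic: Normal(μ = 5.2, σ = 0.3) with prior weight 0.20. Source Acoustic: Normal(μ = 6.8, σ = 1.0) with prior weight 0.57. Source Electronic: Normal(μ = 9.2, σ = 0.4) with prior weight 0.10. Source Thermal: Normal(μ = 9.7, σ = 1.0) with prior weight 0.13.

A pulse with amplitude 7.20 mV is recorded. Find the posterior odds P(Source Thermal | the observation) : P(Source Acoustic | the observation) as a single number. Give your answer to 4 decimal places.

Posterior odds = (P(Z=i) f_i(x)) / (P(Z=j) f_j(x)); the normalising sum cancels.
Normal densities:
  p_Cosmic = (1/(0.3·√(2π)))·exp(−(7.20−5.2)²/(2·0.3²)) = 1.329808·exp(-22.22222) = 2.9703e-10
  p_Acoustic = (1/(1.0·√(2π)))·exp(−(7.20−6.8)²/(2·1.0²)) = 0.398942·exp(-0.08000) = 0.36827
  p_Electronic = (1/(0.4·√(2π)))·exp(−(7.20−9.2)²/(2·0.4²)) = 0.997356·exp(-12.50000) = 3.7168e-06
  p_Thermal = (1/(1.0·√(2π)))·exp(−(7.20−9.7)²/(2·1.0²)) = 0.398942·exp(-3.12500) = 0.0175283
Odds = (0.13/0.57) × (0.0175283/0.36827) = 0.22807 × 0.0475963 ≈ 0.0109

0.0109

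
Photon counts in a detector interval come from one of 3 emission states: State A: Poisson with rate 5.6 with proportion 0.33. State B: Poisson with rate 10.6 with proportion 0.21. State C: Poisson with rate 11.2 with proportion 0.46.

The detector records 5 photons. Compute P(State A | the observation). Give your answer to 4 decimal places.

0.7879

Apply Bayes' rule: the posterior for each component is proportional to its prior times its likelihood at x.
Poisson probabilities:
  p_A = e^(−5.6)·5.6^5/5! = 0.169711
  p_B = e^(−10.6)·10.6^5/5! = 0.027786
  p_C = e^(−11.2)·11.2^5/5! = 0.0200822
Prior × likelihood for each component:
  P(Z=A)·p_A = 0.33 × 0.169711 = 0.0560046
  P(Z=B)·p_B = 0.21 × 0.027786 = 0.00583507
  P(Z=C)·p_C = 0.46 × 0.0200822 = 0.0092378
Sum: 0.0560046 + 0.00583507 + 0.0092378 = 0.0710775
So the posterior for State A is 0.0560046 / 0.0710775 ≈ 0.7879.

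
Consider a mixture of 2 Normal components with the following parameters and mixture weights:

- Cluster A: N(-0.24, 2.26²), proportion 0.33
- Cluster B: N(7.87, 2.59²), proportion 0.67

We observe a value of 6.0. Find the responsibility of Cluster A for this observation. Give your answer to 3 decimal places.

0.016

Posterior ∝ prior × likelihood, so P(k | x) ∝ P(Z=k) f_k(x); normalise over all components.
Normal densities:
  f_A = (1/(2.26·√(2π)))·exp(−(6.0−-0.24)²/(2·2.26²)) = 0.176523·exp(-3.81173) = 0.0039029
  f_B = (1/(2.59·√(2π)))·exp(−(6.0−7.87)²/(2·2.59²)) = 0.154032·exp(-0.26065) = 0.11869
Unnormalised posteriors:
  P(Z=A)·f_A = 0.33 × 0.0039029 = 0.00128796
  P(Z=B)·f_B = 0.67 × 0.11869 = 0.079522
Evidence: 0.00128796 + 0.079522 = 0.08081
P(Cluster A | data) ≈ 0.016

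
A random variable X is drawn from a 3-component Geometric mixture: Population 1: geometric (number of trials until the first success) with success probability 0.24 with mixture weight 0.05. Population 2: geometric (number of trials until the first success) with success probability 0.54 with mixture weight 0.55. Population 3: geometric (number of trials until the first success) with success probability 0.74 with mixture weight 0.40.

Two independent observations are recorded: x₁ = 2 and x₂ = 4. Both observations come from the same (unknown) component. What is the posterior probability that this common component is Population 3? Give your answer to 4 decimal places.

The responsibility of component k is P(Z=k) f_k(x) divided by Σ_j P(Z=j) f_j(x).
Since both observations come from the same component, the likelihood for component k is f_k(x₁)·f_k(x₂).
  f_1 = [0.24·(1−0.24)^1 = 0.24·0.76 = 0.1824] × [0.105354] = 0.0192166
  f_2 = [0.54·(1−0.54)^1 = 0.54·0.46 = 0.2484] × [0.0525614] = 0.0130563
  f_3 = [0.74·(1−0.74)^1 = 0.74·0.26 = 0.1924] × [0.0130062] = 0.0025024
Unnormalised posteriors:
  P(Z=1)·f_1 = 0.05 × 0.0192166 = 0.000960831
  P(Z=2)·f_2 = 0.55 × 0.0130563 = 0.00718094
  P(Z=3)·f_3 = 0.40 × 0.0025024 = 0.00100096
Evidence: 0.000960831 + 0.00718094 + 0.00100096 = 0.00914273
P(Population 3 | x₁, x₂) = 0.00100096 / 0.00914273 ≈ 0.1095

0.1095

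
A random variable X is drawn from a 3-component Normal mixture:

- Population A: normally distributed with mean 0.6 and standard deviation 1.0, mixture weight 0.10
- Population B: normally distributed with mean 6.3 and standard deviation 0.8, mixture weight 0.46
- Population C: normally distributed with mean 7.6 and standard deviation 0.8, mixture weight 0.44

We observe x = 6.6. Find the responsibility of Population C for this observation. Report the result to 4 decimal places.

By Bayes' theorem, P(k | x) = P(Z=k) f_k(x) / Σ_j P(Z=j) f_j(x).
Component likelihoods at x = 6.6:
  p_A = 6.07588e-09
  p_B = 0.464819
  p_C = 0.228311
Weight by the priors:
  P(Z=A)·p_A = 0.10 × 6.07588e-09 = 6.07588e-10
  P(Z=B)·p_B = 0.46 × 0.464819 = 0.213817
  P(Z=C)·p_C = 0.44 × 0.228311 = 0.100457
Evidence: 6.07588e-10 + 0.213817 + 0.100457 = 0.314274
P(Population C | the observation) ≈ 0.3196

0.3196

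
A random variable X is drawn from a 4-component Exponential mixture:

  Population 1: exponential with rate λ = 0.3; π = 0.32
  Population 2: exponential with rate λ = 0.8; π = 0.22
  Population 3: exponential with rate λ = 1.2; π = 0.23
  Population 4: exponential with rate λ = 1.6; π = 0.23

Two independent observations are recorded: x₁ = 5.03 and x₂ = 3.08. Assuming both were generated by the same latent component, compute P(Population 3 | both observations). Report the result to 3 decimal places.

0.007

Posterior ∝ prior × likelihood, so P(k | x) ∝ π_k f_k(x); normalise over all components.
Since both observations come from the same component, the likelihood for component k is f_k(x₁)·f_k(x₂).
  p_1 = [0.3·e^(−0.3·5.03) = 0.3·e^(−1.5090) = 0.0663393] × [0.119078] = 0.00789958
  p_2 = [0.8·e^(−0.8·5.03) = 0.8·e^(−4.0240) = 0.014305] × [0.0680751] = 0.000973817
  p_3 = [1.2·e^(−1.2·5.03) = 1.2·e^(−6.0360) = 0.00286933] × [0.0297871] = 8.5469e-05
  p_4 = [1.6·e^(−1.6·5.03) = 1.6·e^(−8.0480) = 0.000511585] × [0.0115856] = 5.927e-06
Unnormalised posteriors:
  π_1·p_1 = 0.32 × 0.00789958 = 0.00252787
  π_2·p_2 = 0.22 × 0.000973817 = 0.00021424
  π_3·p_3 = 0.23 × 8.5469e-05 = 1.96579e-05
  π_4·p_4 = 0.23 × 5.927e-06 = 1.36321e-06
Normaliser: 0.00252787 + 0.00021424 + 1.96579e-05 + 1.36321e-06 = 0.00276313
So the posterior for Population 3 is 1.96579e-05 / 0.00276313 ≈ 0.007.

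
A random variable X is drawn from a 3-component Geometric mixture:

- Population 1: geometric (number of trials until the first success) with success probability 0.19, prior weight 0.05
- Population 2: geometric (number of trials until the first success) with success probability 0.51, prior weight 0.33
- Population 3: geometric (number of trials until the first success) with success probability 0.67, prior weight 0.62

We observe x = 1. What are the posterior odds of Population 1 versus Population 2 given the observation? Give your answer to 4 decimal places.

Since P(k|x) ∝ P(Z=k) f_k(x), the posterior odds are P(Z=i) f_i(x) / (P(Z=j) f_j(x)).
Component likelihoods at x = 1:
  L_1 = 0.19·(1−0.19)^0 = 0.19·1 = 0.19
  L_2 = 0.51·(1−0.51)^0 = 0.51·1 = 0.51
  L_3 = 0.67·(1−0.67)^0 = 0.67·1 = 0.67
0.0095 / 0.1683 ≈ 0.0564

0.0564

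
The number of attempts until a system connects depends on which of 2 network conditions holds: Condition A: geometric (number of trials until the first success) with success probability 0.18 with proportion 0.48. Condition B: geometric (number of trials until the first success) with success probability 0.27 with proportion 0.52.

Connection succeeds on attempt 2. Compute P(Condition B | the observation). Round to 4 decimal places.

P(component k | x) = P(Z=k)·f_k(x) / marginal(x), where marginal(x) = Σ_j P(Z=j)·f_j(x).
Evaluate each component's likelihood at the observed value:
  f_A = 0.1476
  f_B = 0.1971
Prior × likelihood for each component:
  P(Z=A)·f_A = 0.48 × 0.1476 = 0.070848
  P(Z=B)·f_B = 0.52 × 0.1971 = 0.102492
Marginal: 0.070848 + 0.102492 = 0.17334
P(Condition B | 2) ≈ 0.5913

0.5913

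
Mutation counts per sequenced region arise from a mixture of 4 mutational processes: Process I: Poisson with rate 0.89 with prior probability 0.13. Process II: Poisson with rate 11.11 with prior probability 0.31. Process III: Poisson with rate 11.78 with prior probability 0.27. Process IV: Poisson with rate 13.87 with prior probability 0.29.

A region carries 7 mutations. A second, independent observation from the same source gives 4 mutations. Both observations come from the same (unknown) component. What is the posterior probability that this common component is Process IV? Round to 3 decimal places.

0.029

Posterior ∝ prior × likelihood, so P(k | x) ∝ P(Z=k) f_k(x); normalise over all components.
Since both observations come from the same component, the likelihood for component k is f_k(x₁)·f_k(x₂).
  p_I = [e^(−0.89)·0.89^7/7! = 3.60394e-05] × [0.0107356] = 3.86905e-07
  p_II = [e^(−11.11)·11.11^7/7! = 0.0620235] × [0.00949802] = 0.000589101
  p_III = [e^(−11.78)·11.78^7/7! = 0.0478187] × [0.00614301] = 0.00029375
  p_IV = [e^(−13.87)·13.87^7/7! = 0.0185541] × [0.00146026] = 2.70938e-05
Prior × likelihood for each component:
  P(Z=I)·p_I = 0.13 × 3.86905e-07 = 5.02976e-08
  P(Z=II)·p_II = 0.31 × 0.000589101 = 0.000182621
  P(Z=III)·p_III = 0.27 × 0.00029375 = 7.93126e-05
  P(Z=IV)·p_IV = 0.29 × 2.70938e-05 = 7.85721e-06
Denominator: 5.02976e-08 + 0.000182621 + 7.93126e-05 + 7.85721e-06 = 0.000269841
So the posterior for Process IV is 7.85721e-06 / 0.000269841 ≈ 0.029.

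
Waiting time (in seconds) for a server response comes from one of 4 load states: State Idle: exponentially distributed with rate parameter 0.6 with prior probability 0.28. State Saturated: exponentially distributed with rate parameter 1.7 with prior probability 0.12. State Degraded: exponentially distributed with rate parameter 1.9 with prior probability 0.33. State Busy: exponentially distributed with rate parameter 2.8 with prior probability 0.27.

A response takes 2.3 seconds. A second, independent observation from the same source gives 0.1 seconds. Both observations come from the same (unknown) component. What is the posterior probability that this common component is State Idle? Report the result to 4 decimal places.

P(component k | x) = P(Z=k)·f_k(x) / marginal(x), where marginal(x) = Σ_j P(Z=j)·f_j(x).
Since both observations come from the same component, the likelihood for component k is f_k(x₁)·f_k(x₂).
  p_Idle = [0.6·e^(−0.6·2.3) = 0.6·e^(−1.3800) = 0.150947] × [0.565059] = 0.085294
  p_Saturated = [1.7·e^(−1.7·2.3) = 1.7·e^(−3.9100) = 0.0340689] × [1.43423] = 0.0488626
  p_Degraded = [1.9·e^(−1.9·2.3) = 1.9·e^(−4.3700) = 0.0240374] × [1.57122] = 0.037768
  p_Busy = [2.8·e^(−2.8·2.3) = 2.8·e^(−6.4400) = 0.00446994] × [2.11619] = 0.00945926
Prior × likelihood for each component:
  P(Z=Idle)·p_Idle = 0.28 × 0.085294 = 0.0238823
  P(Z=Saturated)·p_Saturated = 0.12 × 0.0488626 = 0.00586351
  P(Z=Degraded)·p_Degraded = 0.33 × 0.037768 = 0.0124635
  P(Z=Busy)·p_Busy = 0.27 × 0.00945926 = 0.002554
Normaliser: 0.0238823 + 0.00586351 + 0.0124635 + 0.002554 = 0.0447633
P(State Idle | data) = 0.0238823 / 0.0447633 ≈ 0.5335

0.5335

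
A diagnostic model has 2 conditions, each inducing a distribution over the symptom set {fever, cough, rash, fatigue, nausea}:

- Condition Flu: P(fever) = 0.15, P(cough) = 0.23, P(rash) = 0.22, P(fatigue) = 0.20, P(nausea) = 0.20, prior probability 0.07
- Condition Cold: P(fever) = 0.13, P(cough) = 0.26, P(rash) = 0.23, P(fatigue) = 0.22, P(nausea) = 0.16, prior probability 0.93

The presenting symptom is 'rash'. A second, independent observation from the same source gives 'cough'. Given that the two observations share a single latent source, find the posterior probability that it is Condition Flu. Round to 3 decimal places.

0.060

The responsibility of component k is w_k f_k(x) divided by Σ_j w_j f_j(x).
Since both observations come from the same component, the likelihood for component k is f_k(x₁)·f_k(x₂).
  f_Flu = [P(rash | comp) = 0.22] × [0.23] = 0.0506
  f_Cold = [P(rash | comp) = 0.23] × [0.26] = 0.0598
Multiply by the mixture weights:
  w_Flu·f_Flu = 0.07 × 0.0506 = 0.003542
  w_Cold·f_Cold = 0.93 × 0.0598 = 0.055614
Marginal: 0.003542 + 0.055614 = 0.059156
Responsibility of Condition Flu: 0.003542 / 0.059156 ≈ 0.060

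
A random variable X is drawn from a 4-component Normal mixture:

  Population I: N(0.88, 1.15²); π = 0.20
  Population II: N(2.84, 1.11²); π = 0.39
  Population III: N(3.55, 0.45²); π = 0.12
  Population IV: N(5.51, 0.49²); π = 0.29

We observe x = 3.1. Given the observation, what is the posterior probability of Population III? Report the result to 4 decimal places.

0.3048

Posterior ∝ prior × likelihood, so P(k | x) ∝ P(Z=k) f_k(x); normalise over all components.
Evaluate each component's likelihood at the observed value:
  L_I = 0.0538265
  L_II = 0.349682
  L_III = 0.537713
  L_IV = 4.5483e-06
Prior × likelihood for each component:
  P(Z=I)·L_I = 0.20 × 0.0538265 = 0.0107653
  P(Z=II)·L_II = 0.39 × 0.349682 = 0.136376
  P(Z=III)·L_III = 0.12 × 0.537713 = 0.0645255
  P(Z=IV)·L_IV = 0.29 × 4.5483e-06 = 1.31901e-06
Marginal: 0.0107653 + 0.136376 + 0.0645255 + 1.31901e-06 = 0.211668
P(Population III | x) ≈ 0.3048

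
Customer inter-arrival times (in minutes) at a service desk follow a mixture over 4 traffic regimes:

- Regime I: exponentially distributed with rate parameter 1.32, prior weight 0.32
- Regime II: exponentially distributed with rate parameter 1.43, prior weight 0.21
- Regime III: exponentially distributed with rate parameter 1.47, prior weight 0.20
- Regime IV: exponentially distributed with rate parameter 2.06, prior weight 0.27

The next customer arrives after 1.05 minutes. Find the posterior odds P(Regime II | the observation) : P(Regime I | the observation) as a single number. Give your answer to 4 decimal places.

0.6334

Since P(k|x) ∝ w_k f_k(x), the posterior odds are w_i f_i(x) / (w_j f_j(x)).
Evaluate each component's likelihood at the observed value:
  f_I = 1.32·e^(−1.32·1.05) = 1.32·e^(−1.3860) = 0.330097
  f_II = 1.43·e^(−1.43·1.05) = 1.43·e^(−1.5015) = 0.318598
  f_III = 1.47·e^(−1.47·1.05) = 1.47·e^(−1.5435) = 0.314039
  f_IV = 2.06·e^(−2.06·1.05) = 2.06·e^(−2.1630) = 0.236858
Posterior odds = (w_II·f_II) / (w_I·f_I) = (0.21·0.318598) / (0.32·0.330097) = 0.0669056 / 0.105631 ≈ 0.6334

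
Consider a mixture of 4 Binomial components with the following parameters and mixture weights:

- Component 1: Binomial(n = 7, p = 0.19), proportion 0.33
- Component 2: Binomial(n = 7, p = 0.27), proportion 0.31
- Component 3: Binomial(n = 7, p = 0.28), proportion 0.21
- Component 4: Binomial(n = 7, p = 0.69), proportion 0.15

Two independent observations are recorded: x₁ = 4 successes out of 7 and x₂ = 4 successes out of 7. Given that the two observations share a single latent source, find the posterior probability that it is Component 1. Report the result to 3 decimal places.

0.017

Posterior ∝ prior × likelihood, so P(k | x) ∝ P(Z=k) f_k(x); normalise over all components.
Since both observations come from the same component, the likelihood for component k is f_k(x₁)·f_k(x₂).
  L_1 = [0.0242403] × [0.0242403] = 0.000587591
  L_2 = [0.0723589] × [0.0723589] = 0.0052358
  L_3 = [0.0802967] × [0.0802967] = 0.00644756
  L_4 = [0.236347] × [0.236347] = 0.0558597
Weight by the priors:
  P(Z=1)·L_1 = 0.33 × 0.000587591 = 0.000193905
  P(Z=2)·L_2 = 0.31 × 0.0052358 = 0.0016231
  P(Z=3)·L_3 = 0.21 × 0.00644756 = 0.00135399
  P(Z=4)·L_4 = 0.15 × 0.0558597 = 0.00837896
Sum: 0.000193905 + 0.0016231 + 0.00135399 + 0.00837896 = 0.01155
P(Component 1 | x₁, x₂) ≈ 0.017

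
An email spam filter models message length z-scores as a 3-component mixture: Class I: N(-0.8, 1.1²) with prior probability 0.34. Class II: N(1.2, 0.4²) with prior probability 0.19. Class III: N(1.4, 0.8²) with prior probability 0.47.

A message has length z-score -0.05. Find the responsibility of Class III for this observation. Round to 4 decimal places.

The responsibility of component k is π_k f_k(x) divided by Σ_j π_j f_j(x).
Component likelihoods at x = -0.05:
  p_I = (1/(1.1·√(2π)))·exp(−(-0.05−-0.8)²/(2·1.1²)) = 0.362675·exp(-0.23244) = 0.287456
  p_II = (1/(0.4·√(2π)))·exp(−(-0.05−1.2)²/(2·0.4²)) = 0.997356·exp(-4.88281) = 0.00755565
  p_III = (1/(0.8·√(2π)))·exp(−(-0.05−1.4)²/(2·0.8²)) = 0.498678·exp(-1.64258) = 0.0964845
Unnormalised posteriors:
  π_I·p_I = 0.34 × 0.287456 = 0.0977349
  π_II·p_II = 0.19 × 0.00755565 = 0.00143557
  π_III·p_III = 0.47 × 0.0964845 = 0.0453477
Marginal: 0.0977349 + 0.00143557 + 0.0453477 = 0.144518
P(Class III | data) ≈ 0.3138

0.3138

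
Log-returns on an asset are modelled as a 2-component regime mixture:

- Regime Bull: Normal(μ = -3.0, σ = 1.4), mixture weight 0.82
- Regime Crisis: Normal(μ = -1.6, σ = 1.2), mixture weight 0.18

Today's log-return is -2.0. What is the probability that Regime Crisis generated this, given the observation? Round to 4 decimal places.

The responsibility of component k is P(Z=k) f_k(x) divided by Σ_j P(Z=j) f_j(x).
Evaluate each component's likelihood at the observed value:
  L_Bull = (1/(1.4·√(2π)))·exp(−(-2.0−-3.0)²/(2·1.4²)) = 0.284959·exp(-0.25510) = 0.220797
  L_Crisis = (1/(1.2·√(2π)))·exp(−(-2.0−-1.6)²/(2·1.2²)) = 0.332452·exp(-0.05556) = 0.314486
Unnormalised posteriors:
  P(Z=Bull)·L_Bull = 0.82 × 0.220797 = 0.181053
  P(Z=Crisis)·L_Crisis = 0.18 × 0.314486 = 0.0566075
Marginal: 0.181053 + 0.0566075 = 0.237661
P(Regime Crisis | data) ≈ 0.2382

0.2382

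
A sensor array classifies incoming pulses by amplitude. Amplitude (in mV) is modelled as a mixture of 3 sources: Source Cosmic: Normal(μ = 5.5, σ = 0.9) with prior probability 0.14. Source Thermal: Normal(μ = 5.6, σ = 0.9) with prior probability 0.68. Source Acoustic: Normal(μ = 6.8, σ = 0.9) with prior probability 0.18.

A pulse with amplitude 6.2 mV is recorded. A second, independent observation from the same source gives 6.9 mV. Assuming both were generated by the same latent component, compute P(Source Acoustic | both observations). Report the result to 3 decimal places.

0.391

P(component k | x) = P(Z=k)·f_k(x) / marginal(x), where marginal(x) = Σ_j P(Z=j)·f_j(x).
Since both observations come from the same component, the likelihood for component k is f_k(x₁)·f_k(x₂).
  L_Cosmic = [0.327572] × [0.132198] = 0.0433044
  L_Thermal = [0.354942] × [0.156173] = 0.0554326
  L_Acoustic = [0.354942] × [0.440541] = 0.156367
Weight by the priors:
  P(Z=Cosmic)·L_Cosmic = 0.14 × 0.0433044 = 0.00606261
  P(Z=Thermal)·L_Thermal = 0.68 × 0.0554326 = 0.0376941
  P(Z=Acoustic)·L_Acoustic = 0.18 × 0.156367 = 0.028146
Sum: 0.00606261 + 0.0376941 + 0.028146 = 0.0719028
Responsibility of Source Acoustic: 0.028146 / 0.0719028 ≈ 0.391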